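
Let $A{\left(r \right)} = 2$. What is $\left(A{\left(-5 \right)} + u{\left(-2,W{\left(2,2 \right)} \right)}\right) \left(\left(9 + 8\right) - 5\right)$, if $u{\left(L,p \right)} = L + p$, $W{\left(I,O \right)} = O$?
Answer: $24$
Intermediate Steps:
$\left(A{\left(-5 \right)} + u{\left(-2,W{\left(2,2 \right)} \right)}\right) \left(\left(9 + 8\right) - 5\right) = \left(2 + \left(-2 + 2\right)\right) \left(\left(9 + 8\right) - 5\right) = \left(2 + 0\right) \left(17 - 5\right) = 2 \cdot 12 = 24$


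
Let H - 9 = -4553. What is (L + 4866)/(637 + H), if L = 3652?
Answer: -8518/3907 ≈ -2.1802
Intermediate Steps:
H = -4544 (H = 9 - 4553 = -4544)
(L + 4866)/(637 + H) = (3652 + 4866)/(637 - 4544) = 8518/(-3907) = 8518*(-1/3907) = -8518/3907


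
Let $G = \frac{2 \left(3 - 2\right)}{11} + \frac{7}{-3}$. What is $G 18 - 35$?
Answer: $- \frac{811}{11} \approx -73.727$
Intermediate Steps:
$G = - \frac{71}{33}$ ($G = 2 \cdot 1 \cdot \frac{1}{11} + 7 \left(- \frac{1}{3}\right) = 2 \cdot \frac{1}{11} - \frac{7}{3} = \frac{2}{11} - \frac{7}{3} = - \frac{71}{33} \approx -2.1515$)
$G 18 - 35 = \left(- \frac{71}{33}\right) 18 - 35 = - \frac{426}{11} - 35 = - \frac{811}{11}$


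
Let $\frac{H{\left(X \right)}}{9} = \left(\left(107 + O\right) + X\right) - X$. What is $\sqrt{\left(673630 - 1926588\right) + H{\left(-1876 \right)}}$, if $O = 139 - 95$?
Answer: $i \sqrt{1251599} \approx 1118.7 i$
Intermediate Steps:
$O = 44$
$H{\left(X \right)} = 1359$ ($H{\left(X \right)} = 9 \left(\left(\left(107 + 44\right) + X\right) - X\right) = 9 \left(\left(151 + X\right) - X\right) = 9 \cdot 151 = 1359$)
$\sqrt{\left(673630 - 1926588\right) + H{\left(-1876 \right)}} = \sqrt{\left(673630 - 1926588\right) + 1359} = \sqrt{-1252958 + 1359} = \sqrt{-1251599} = i \sqrt{1251599}$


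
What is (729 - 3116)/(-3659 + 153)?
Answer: 2387/3506 ≈ 0.68083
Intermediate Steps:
(729 - 3116)/(-3659 + 153) = -2387/(-3506) = -2387*(-1/3506) = 2387/3506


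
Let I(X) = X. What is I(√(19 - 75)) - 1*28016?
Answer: -28016 + 2*I*√14 ≈ -28016.0 + 7.4833*I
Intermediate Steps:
I(√(19 - 75)) - 1*28016 = √(19 - 75) - 1*28016 = √(-56) - 28016 = 2*I*√14 - 28016 = -28016 + 2*I*√14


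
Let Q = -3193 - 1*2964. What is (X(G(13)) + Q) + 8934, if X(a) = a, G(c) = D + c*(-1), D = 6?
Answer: 2770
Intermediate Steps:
G(c) = 6 - c (G(c) = 6 + c*(-1) = 6 - c)
Q = -6157 (Q = -3193 - 2964 = -6157)
(X(G(13)) + Q) + 8934 = ((6 - 1*13) - 6157) + 8934 = ((6 - 13) - 6157) + 8934 = (-7 - 6157) + 8934 = -6164 + 8934 = 2770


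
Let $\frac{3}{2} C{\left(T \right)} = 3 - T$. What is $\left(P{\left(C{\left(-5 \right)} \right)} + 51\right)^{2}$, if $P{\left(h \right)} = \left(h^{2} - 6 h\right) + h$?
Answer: $\frac{225625}{81} \approx 2785.5$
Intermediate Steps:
$C{\left(T \right)} = 2 - \frac{2 T}{3}$ ($C{\left(T \right)} = \frac{2 \left(3 - T\right)}{3} = 2 - \frac{2 T}{3}$)
$P{\left(h \right)} = h^{2} - 5 h$
$\left(P{\left(C{\left(-5 \right)} \right)} + 51\right)^{2} = \left(\left(2 - - \frac{10}{3}\right) \left(-5 + \left(2 - - \frac{10}{3}\right)\right) + 51\right)^{2} = \left(\left(2 + \frac{10}{3}\right) \left(-5 + \left(2 + \frac{10}{3}\right)\right) + 51\right)^{2} = \left(\frac{16 \left(-5 + \frac{16}{3}\right)}{3} + 51\right)^{2} = \left(\frac{16}{3} \cdot \frac{1}{3} + 51\right)^{2} = \left(\frac{16}{9} + 51\right)^{2} = \left(\frac{475}{9}\right)^{2} = \frac{225625}{81}$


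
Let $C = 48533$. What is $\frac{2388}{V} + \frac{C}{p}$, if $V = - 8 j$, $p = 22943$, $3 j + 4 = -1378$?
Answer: $\frac{175236125}{63414452} \approx 2.7633$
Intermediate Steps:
$j = - \frac{1382}{3}$ ($j = - \frac{4}{3} + \frac{1}{3} \left(-1378\right) = - \frac{4}{3} - \frac{1378}{3} = - \frac{1382}{3} \approx -460.67$)
$V = \frac{11056}{3}$ ($V = \left(-8\right) \left(- \frac{1382}{3}\right) = \frac{11056}{3} \approx 3685.3$)
$\frac{2388}{V} + \frac{C}{p} = \frac{2388}{\frac{11056}{3}} + \frac{48533}{22943} = 2388 \cdot \frac{3}{11056} + 48533 \cdot \frac{1}{22943} = \frac{1791}{2764} + \frac{48533}{22943} = \frac{175236125}{63414452}$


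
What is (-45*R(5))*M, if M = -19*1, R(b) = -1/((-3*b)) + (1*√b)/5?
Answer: 57 + 171*√5 ≈ 439.37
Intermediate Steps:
R(b) = 1/(3*b) + √b/5 (R(b) = -(-1)/(3*b) + √b*(⅕) = 1/(3*b) + √b/5)
M = -19
(-45*R(5))*M = -3*(5 + 3*5^(3/2))/5*(-19) = -3*(5 + 3*(5*√5))/5*(-19) = -3*(5 + 15*√5)/5*(-19) = -45*(1/15 + √5/5)*(-19) = (-3 - 9*√5)*(-19) = 57 + 171*√5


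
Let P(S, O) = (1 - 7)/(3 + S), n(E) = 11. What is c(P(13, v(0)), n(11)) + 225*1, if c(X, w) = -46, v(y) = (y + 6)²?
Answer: 179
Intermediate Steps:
v(y) = (6 + y)²
P(S, O) = -6/(3 + S)
c(P(13, v(0)), n(11)) + 225*1 = -46 + 225*1 = -46 + 225 = 179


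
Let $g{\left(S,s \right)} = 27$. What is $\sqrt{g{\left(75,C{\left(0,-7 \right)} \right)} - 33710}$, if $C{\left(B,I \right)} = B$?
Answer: $i \sqrt{33683} \approx 183.53 i$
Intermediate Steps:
$\sqrt{g{\left(75,C{\left(0,-7 \right)} \right)} - 33710} = \sqrt{27 - 33710} = \sqrt{-33683} = i \sqrt{33683}$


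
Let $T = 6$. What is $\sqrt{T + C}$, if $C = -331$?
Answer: $5 i \sqrt{13} \approx 18.028 i$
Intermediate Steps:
$\sqrt{T + C} = \sqrt{6 - 331} = \sqrt{-325} = 5 i \sqrt{13}$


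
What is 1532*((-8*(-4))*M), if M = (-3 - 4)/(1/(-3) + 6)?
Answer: -1029504/17 ≈ -60559.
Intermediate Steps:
M = -21/17 (M = -7/(-⅓ + 6) = -7/17/3 = -7*3/17 = -21/17 ≈ -1.2353)
1532*((-8*(-4))*M) = 1532*(-8*(-4)*(-21/17)) = 1532*(-4*(-8)*(-21/17)) = 1532*(32*(-21/17)) = 1532*(-672/17) = -1029504/17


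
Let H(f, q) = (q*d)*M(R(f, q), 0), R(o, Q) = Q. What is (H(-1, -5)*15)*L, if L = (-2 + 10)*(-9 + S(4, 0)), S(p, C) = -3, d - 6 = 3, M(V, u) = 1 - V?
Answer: 388800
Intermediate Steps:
d = 9 (d = 6 + 3 = 9)
H(f, q) = 9*q*(1 - q) (H(f, q) = (q*9)*(1 - q) = (9*q)*(1 - q) = 9*q*(1 - q))
L = -96 (L = (-2 + 10)*(-9 - 3) = 8*(-12) = -96)
(H(-1, -5)*15)*L = ((9*(-5)*(1 - 1*(-5)))*15)*(-96) = ((9*(-5)*(1 + 5))*15)*(-96) = ((9*(-5)*6)*15)*(-96) = -270*15*(-96) = -4050*(-96) = 388800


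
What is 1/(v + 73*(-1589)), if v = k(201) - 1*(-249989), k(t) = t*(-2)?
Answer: 1/133590 ≈ 7.4856e-6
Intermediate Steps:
k(t) = -2*t
v = 249587 (v = -2*201 - 1*(-249989) = -402 + 249989 = 249587)
1/(v + 73*(-1589)) = 1/(249587 + 73*(-1589)) = 1/(249587 - 115997) = 1/133590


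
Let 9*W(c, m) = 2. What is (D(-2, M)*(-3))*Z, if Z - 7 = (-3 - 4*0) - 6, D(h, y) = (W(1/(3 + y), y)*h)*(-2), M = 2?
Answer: 16/3 ≈ 5.3333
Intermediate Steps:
W(c, m) = 2/9 (W(c, m) = (⅑)*2 = 2/9)
D(h, y) = -4*h/9 (D(h, y) = (2*h/9)*(-2) = -4*h/9)
Z = -2 (Z = 7 + ((-3 - 4*0) - 6) = 7 + ((-3 + 0) - 6) = 7 + (-3 - 6) = 7 - 9 = -2)
(D(-2, M)*(-3))*Z = (-4/9*(-2)*(-3))*(-2) = ((8/9)*(-3))*(-2) = -8/3*(-2) = 16/3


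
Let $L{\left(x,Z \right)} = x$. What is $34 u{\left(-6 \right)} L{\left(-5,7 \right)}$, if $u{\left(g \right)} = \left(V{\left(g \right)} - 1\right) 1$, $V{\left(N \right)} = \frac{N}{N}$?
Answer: $0$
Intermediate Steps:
$V{\left(N \right)} = 1$
$u{\left(g \right)} = 0$ ($u{\left(g \right)} = \left(1 - 1\right) 1 = 0 \cdot 1 = 0$)
$34 u{\left(-6 \right)} L{\left(-5,7 \right)} = 34 \cdot 0 \left(-5\right) = 0 \left(-5\right) = 0$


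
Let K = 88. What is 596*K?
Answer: 52448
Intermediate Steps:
596*K = 596*88 = 52448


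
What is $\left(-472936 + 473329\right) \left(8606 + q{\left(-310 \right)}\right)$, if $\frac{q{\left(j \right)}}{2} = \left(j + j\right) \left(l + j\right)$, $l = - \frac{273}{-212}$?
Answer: $\frac{8152662384}{53} \approx 1.5382 \cdot 10^{8}$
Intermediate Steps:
$l = \frac{273}{212}$ ($l = \left(-273\right) \left(- \frac{1}{212}\right) = \frac{273}{212} \approx 1.2877$)
$q{\left(j \right)} = 4 j \left(\frac{273}{212} + j\right)$ ($q{\left(j \right)} = 2 \left(j + j\right) \left(\frac{273}{212} + j\right) = 2 \cdot 2 j \left(\frac{273}{212} + j\right) = 4 j \left(\frac{273}{212} + j\right)$)
$\left(-472936 + 473329\right) \left(8606 + q{\left(-310 \right)}\right) = \left(-472936 + 473329\right) \left(8606 + \frac{1}{53} \left(-310\right) \left(273 + 212 \left(-310\right)\right)\right) = 393 \left(8606 + \frac{1}{53} \left(-310\right) \left(273 - 65720\right)\right) = 393 \left(8606 + \frac{1}{53} \left(-310\right) \left(-65447\right)\right) = 393 \left(8606 + \frac{20288570}{53}\right) = 393 \cdot \frac{20744688}{53} = \frac{8152662384}{53}$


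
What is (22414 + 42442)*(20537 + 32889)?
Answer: 3464996656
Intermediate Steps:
(22414 + 42442)*(20537 + 32889) = 64856*53426 = 3464996656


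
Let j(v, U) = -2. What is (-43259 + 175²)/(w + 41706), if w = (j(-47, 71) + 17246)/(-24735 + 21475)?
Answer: -10296710/33986079 ≈ -0.30297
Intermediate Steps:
w = -4311/815 (w = (-2 + 17246)/(-24735 + 21475) = 17244/(-3260) = 17244*(-1/3260) = -4311/815 ≈ -5.2896)
(-43259 + 175²)/(w + 41706) = (-43259 + 175²)/(-4311/815 + 41706) = (-43259 + 30625)/(33986079/815) = -12634*815/33986079 = -10296710/33986079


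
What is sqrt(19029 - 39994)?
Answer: I*sqrt(20965) ≈ 144.79*I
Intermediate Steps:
sqrt(19029 - 39994) = sqrt(-20965) = I*sqrt(20965)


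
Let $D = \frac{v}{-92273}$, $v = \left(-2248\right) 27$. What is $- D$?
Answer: $- \frac{60696}{92273} \approx -0.65779$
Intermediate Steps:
$v = -60696$
$D = \frac{60696}{92273}$ ($D = - \frac{60696}{-92273} = \left(-60696\right) \left(- \frac{1}{92273}\right) = \frac{60696}{92273} \approx 0.65779$)
$- D = \left(-1\right) \frac{60696}{92273} = - \frac{60696}{92273}$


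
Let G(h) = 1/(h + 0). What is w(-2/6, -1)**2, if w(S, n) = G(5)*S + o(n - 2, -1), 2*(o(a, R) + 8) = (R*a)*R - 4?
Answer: 120409/900 ≈ 133.79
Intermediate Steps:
o(a, R) = -10 + a*R**2/2 (o(a, R) = -8 + ((R*a)*R - 4)/2 = -8 + (a*R**2 - 4)/2 = -8 + (-4 + a*R**2)/2 = -8 + (-2 + a*R**2/2) = -10 + a*R**2/2)
G(h) = 1/h
w(S, n) = -11 + n/2 + S/5 (w(S, n) = S/5 + (-10 + (1/2)*(n - 2)*(-1)**2) = S/5 + (-10 + (1/2)*(-2 + n)*1) = S/5 + (-10 + (-1 + n/2)) = S/5 + (-11 + n/2) = -11 + n/2 + S/5)
w(-2/6, -1)**2 = (-11 + (1/2)*(-1) + (-2/6)/5)**2 = (-11 - 1/2 + (-2*1/6)/5)**2 = (-11 - 1/2 + (1/5)*(-1/3))**2 = (-11 - 1/2 - 1/15)**2 = (-347/30)**2 = 120409/900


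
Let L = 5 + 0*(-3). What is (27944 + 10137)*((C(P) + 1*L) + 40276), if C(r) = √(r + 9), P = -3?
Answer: 1533940761 + 38081*√6 ≈ 1.5340e+9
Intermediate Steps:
L = 5 (L = 5 + 0 = 5)
C(r) = √(9 + r)
(27944 + 10137)*((C(P) + 1*L) + 40276) = (27944 + 10137)*((√(9 - 3) + 1*5) + 40276) = 38081*((√6 + 5) + 40276) = 38081*((5 + √6) + 40276) = 38081*(40281 + √6) = 1533940761 + 38081*√6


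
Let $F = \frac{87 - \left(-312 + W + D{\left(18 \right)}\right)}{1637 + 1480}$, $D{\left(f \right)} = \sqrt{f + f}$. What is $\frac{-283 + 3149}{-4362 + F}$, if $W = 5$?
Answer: $- \frac{4466661}{6797983} \approx -0.65706$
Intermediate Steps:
$D{\left(f \right)} = \sqrt{2} \sqrt{f}$ ($D{\left(f \right)} = \sqrt{2 f} = \sqrt{2} \sqrt{f}$)
$F = \frac{388}{3117}$ ($F = \frac{87 + \left(729 - \left(\left(5 + 417\right) + \sqrt{2} \sqrt{18}\right)\right)}{1637 + 1480} = \frac{87 + \left(729 - \left(422 + \sqrt{2} \cdot 3 \sqrt{2}\right)\right)}{3117} = \left(87 + \left(729 - \left(422 + 6\right)\right)\right) \frac{1}{3117} = \left(87 + \left(729 - 428\right)\right) \frac{1}{3117} = \left(87 + 301\right) \frac{1}{3117} = 388 \cdot \frac{1}{3117} = \frac{388}{3117} \approx 0.12448$)
$\frac{-283 + 3149}{-4362 + F} = \frac{-283 + 3149}{-4362 + \frac{388}{3117}} = \frac{2866}{- \frac{13595966}{3117}} = 2866 \left(- \frac{3117}{13595966}\right) = - \frac{4466661}{6797983}$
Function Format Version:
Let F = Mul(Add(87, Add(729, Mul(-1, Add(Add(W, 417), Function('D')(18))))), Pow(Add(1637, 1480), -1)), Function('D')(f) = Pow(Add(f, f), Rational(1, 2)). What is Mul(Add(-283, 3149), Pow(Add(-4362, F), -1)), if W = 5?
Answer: Rational(-4466661, 6797983) ≈ -0.65706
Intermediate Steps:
Function('D')(f) = Mul(Pow(2, Rational(1, 2)), Pow(f, Rational(1, 2))) (Function('D')(f) = Pow(Mul(2, f), Rational(1, 2)) = Mul(Pow(2, Rational(1, 2)), Pow(f, Rational(1, 2))))
F = Rational(388, 3117) (F = Mul(Add(87, Add(729, Mul(-1, Add(Add(5, 417), Mul(Pow(2, Rational(1, 2)), Pow(18, Rational(1, 2))))))), Pow(Add(1637, 1480), -1)) = Mul(Add(87, Add(729, Mul(-1, Add(422, Mul(Pow(2, Rational(1, 2)), Mul(3, Pow(2, Rational(1, 2)))))))), Pow(3117, -1)) = Mul(Add(87, Add(729, Mul(-1, Add(422, 6)))), Rational(1, 3117)) = Mul(Add(87, Add(729, Mul(-1, 428))), Rational(1, 3117)) = Mul(Add(87, Add(729, -428)), Rational(1, 3117)) = Mul(Add(87, 301), Rational(1, 3117)) = Mul(388, Rational(1, 3117)) = Rational(388, 3117) ≈ 0.12448)
Mul(Add(-283, 3149), Pow(Add(-4362, F), -1)) = Mul(Add(-283, 3149), Pow(Add(-4362, Rational(388, 3117)), -1)) = Mul(2866, Pow(Rational(-13595966, 3117), -1)) = Mul(2866, Rational(-3117, 13595966)) = Rational(-4466661, 6797983)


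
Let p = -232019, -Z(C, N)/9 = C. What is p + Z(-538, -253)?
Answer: -227177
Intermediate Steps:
Z(C, N) = -9*C
p + Z(-538, -253) = -232019 - 9*(-538) = -232019 + 4842 = -227177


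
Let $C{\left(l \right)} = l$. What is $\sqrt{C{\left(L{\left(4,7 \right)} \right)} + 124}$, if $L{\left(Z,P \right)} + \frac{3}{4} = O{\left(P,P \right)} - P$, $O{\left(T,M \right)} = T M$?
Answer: $\frac{\sqrt{661}}{2} \approx 12.855$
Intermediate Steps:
$O{\left(T,M \right)} = M T$
$L{\left(Z,P \right)} = - \frac{3}{4} + P^{2} - P$ ($L{\left(Z,P \right)} = - \frac{3}{4} - \left(P - P P\right) = - \frac{3}{4} + \left(P^{2} - P\right) = - \frac{3}{4} + P^{2} - P$)
$\sqrt{C{\left(L{\left(4,7 \right)} \right)} + 124} = \sqrt{\left(- \frac{3}{4} + 7^{2} - 7\right) + 124} = \sqrt{\left(- \frac{3}{4} + 49 - 7\right) + 124} = \sqrt{\frac{165}{4} + 124} = \sqrt{\frac{661}{4}} = \frac{\sqrt{661}}{2}$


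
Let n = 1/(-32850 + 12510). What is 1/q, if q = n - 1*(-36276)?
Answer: 20340/737853839 ≈ 2.7566e-5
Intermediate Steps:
n = -1/20340 (n = 1/(-20340) = -1/20340 ≈ -4.9164e-5)
q = 737853839/20340 (q = -1/20340 - 1*(-36276) = -1/20340 + 36276 = 737853839/20340 ≈ 36276.)
1/q = 1/(737853839/20340) = 20340/737853839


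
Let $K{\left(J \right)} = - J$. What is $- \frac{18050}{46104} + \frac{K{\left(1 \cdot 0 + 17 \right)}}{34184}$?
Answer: $- \frac{77225621}{197002392} \approx -0.392$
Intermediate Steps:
$- \frac{18050}{46104} + \frac{K{\left(1 \cdot 0 + 17 \right)}}{34184} = - \frac{18050}{46104} + \frac{\left(-1\right) \left(1 \cdot 0 + 17\right)}{34184} = \left(-18050\right) \frac{1}{46104} + - (0 + 17) \frac{1}{34184} = - \frac{9025}{23052} + \left(-1\right) 17 \cdot \frac{1}{34184} = - \frac{9025}{23052} - \frac{17}{34184} = - \frac{77225621}{197002392}$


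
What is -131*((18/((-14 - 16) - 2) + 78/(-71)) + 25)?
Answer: -3473203/1136 ≈ -3057.4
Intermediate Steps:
-131*((18/((-14 - 16) - 2) + 78/(-71)) + 25) = -131*((18/(-30 - 2) + 78*(-1/71)) + 25) = -131*((18/(-32) - 78/71) + 25) = -131*((18*(-1/32) - 78/71) + 25) = -131*((-9/16 - 78/71) + 25) = -131*(-1887/1136 + 25) = -131*26513/1136 = -3473203/1136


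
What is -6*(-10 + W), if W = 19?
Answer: -54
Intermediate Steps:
-6*(-10 + W) = -6*(-10 + 19) = -6*9 = -54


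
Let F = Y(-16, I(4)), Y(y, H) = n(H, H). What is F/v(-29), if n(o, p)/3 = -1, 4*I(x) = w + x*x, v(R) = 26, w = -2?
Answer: -3/26 ≈ -0.11538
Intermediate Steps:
I(x) = -½ + x²/4 (I(x) = (-2 + x*x)/4 = (-2 + x²)/4 = -½ + x²/4)
n(o, p) = -3 (n(o, p) = 3*(-1) = -3)
Y(y, H) = -3
F = -3
F/v(-29) = -3/26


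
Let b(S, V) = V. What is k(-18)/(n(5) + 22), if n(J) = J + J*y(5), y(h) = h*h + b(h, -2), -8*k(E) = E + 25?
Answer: -7/1136 ≈ -0.0061620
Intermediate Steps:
k(E) = -25/8 - E/8 (k(E) = -(E + 25)/8 = -(25 + E)/8 = -25/8 - E/8)
y(h) = -2 + h² (y(h) = h*h - 2 = h² - 2 = -2 + h²)
n(J) = 24*J (n(J) = J + J*(-2 + 5²) = J + J*(-2 + 25) = J + J*23 = J + 23*J = 24*J)
k(-18)/(n(5) + 22) = (-25/8 - ⅛*(-18))/(24*5 + 22) = (-25/8 + 9/4)/(120 + 22) = -7/8/142 = (1/142)*(-7/8) = -7/1136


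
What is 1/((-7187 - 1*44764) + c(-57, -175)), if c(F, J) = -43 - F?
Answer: -1/51937 ≈ -1.9254e-5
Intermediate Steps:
1/((-7187 - 1*44764) + c(-57, -175)) = 1/((-7187 - 1*44764) + (-43 - 1*(-57))) = 1/((-7187 - 44764) + (-43 + 57)) = 1/(-51951 + 14) = 1/(-51937) = -1/51937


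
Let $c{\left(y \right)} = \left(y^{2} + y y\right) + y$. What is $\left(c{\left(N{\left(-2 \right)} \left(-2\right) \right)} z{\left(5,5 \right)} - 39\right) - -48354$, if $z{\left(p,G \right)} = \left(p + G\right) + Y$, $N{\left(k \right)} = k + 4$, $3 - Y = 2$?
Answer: $48623$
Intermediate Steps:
$Y = 1$ ($Y = 3 - 2 = 1$)
$N{\left(k \right)} = 4 + k$
$z{\left(p,G \right)} = 1 + G + p$ ($z{\left(p,G \right)} = \left(p + G\right) + 1 = \left(G + p\right) + 1 = 1 + G + p$)
$c{\left(y \right)} = y + 2 y^{2}$ ($c{\left(y \right)} = \left(y^{2} + y^{2}\right) + y = 2 y^{2} + y = y + 2 y^{2}$)
$\left(c{\left(N{\left(-2 \right)} \left(-2\right) \right)} z{\left(5,5 \right)} - 39\right) - -48354 = \left(\left(4 - 2\right) \left(-2\right) \left(1 + 2 \left(4 - 2\right) \left(-2\right)\right) \left(1 + 5 + 5\right) - 39\right) - -48354 = \left(2 \left(-2\right) \left(1 + 2 \cdot 2 \left(-2\right)\right) 11 - 39\right) + 48354 = \left(- 4 \left(1 + 2 \left(-4\right)\right) 11 - 39\right) + 48354 = \left(- 4 \left(1 - 8\right) 11 - 39\right) + 48354 = \left(\left(-4\right) \left(-7\right) 11 - 39\right) + 48354 = \left(28 \cdot 11 - 39\right) + 48354 = \left(308 - 39\right) + 48354 = 269 + 48354 = 48623$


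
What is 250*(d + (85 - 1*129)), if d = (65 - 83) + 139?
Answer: 19250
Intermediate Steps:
d = 121 (d = -18 + 139 = 121)
250*(d + (85 - 1*129)) = 250*(121 + (85 - 1*129)) = 250*(121 + (85 - 129)) = 250*(121 - 44) = 250*77 = 19250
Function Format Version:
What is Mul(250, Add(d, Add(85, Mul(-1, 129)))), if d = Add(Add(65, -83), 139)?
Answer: 19250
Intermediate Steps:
d = 121 (d = Add(-18, 139) = 121)
Mul(250, Add(d, Add(85, Mul(-1, 129)))) = Mul(250, Add(121, Add(85, Mul(-1, 129)))) = Mul(250, Add(121, Add(85, -129))) = Mul(250, Add(121, -44)) = Mul(250, 77) = 19250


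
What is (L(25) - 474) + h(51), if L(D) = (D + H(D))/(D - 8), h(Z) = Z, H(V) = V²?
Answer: -6541/17 ≈ -384.76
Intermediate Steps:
L(D) = (D + D²)/(-8 + D) (L(D) = (D + D²)/(D - 8) = (D + D²)/(-8 + D))
(L(25) - 474) + h(51) = (25*(1 + 25)/(-8 + 25) - 474) + 51 = (25*26/17 - 474) + 51 = (25*(1/17)*26 - 474) + 51 = (650/17 - 474) + 51 = -7408/17 + 51 = -6541/17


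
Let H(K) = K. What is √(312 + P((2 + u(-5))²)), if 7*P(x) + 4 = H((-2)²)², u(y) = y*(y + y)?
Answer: 6*√427/7 ≈ 17.712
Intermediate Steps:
u(y) = 2*y² (u(y) = y*(2*y) = 2*y²)
P(x) = 12/7 (P(x) = -4/7 + ((-2)²)²/7 = -4/7 + (⅐)*4² = -4/7 + (⅐)*16 = -4/7 + 16/7 = 12/7)
√(312 + P((2 + u(-5))²)) = √(312 + 12/7) = √(2196/7) = 6*√427/7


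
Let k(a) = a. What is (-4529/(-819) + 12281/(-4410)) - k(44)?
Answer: -788381/19110 ≈ -41.255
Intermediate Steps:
(-4529/(-819) + 12281/(-4410)) - k(44) = (-4529/(-819) + 12281/(-4410)) - 1*44 = (-4529*(-1/819) + 12281*(-1/4410)) - 44 = (647/117 - 12281/4410) - 44 = 52459/19110 - 44 = -788381/19110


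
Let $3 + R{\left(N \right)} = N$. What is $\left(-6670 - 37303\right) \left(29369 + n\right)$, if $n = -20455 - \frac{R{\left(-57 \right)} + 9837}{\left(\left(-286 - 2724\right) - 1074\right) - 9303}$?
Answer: $- \frac{5247803559635}{13387} \approx -3.9201 \cdot 10^{8}$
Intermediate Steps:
$R{\left(N \right)} = -3 + N$
$n = - \frac{273821308}{13387}$ ($n = -20455 - \frac{\left(-3 - 57\right) + 9837}{\left(\left(-286 - 2724\right) - 1074\right) - 9303} = -20455 - \frac{-60 + 9837}{\left(-3010 - 1074\right) - 9303} = -20455 - \frac{9777}{-4084 - 9303} = -20455 - \frac{9777}{-13387} = -20455 - 9777 \left(- \frac{1}{13387}\right) = -20455 - - \frac{9777}{13387} = -20455 + \frac{9777}{13387} = - \frac{273821308}{13387} \approx -20454.0$)
$\left(-6670 - 37303\right) \left(29369 + n\right) = \left(-6670 - 37303\right) \left(29369 - \frac{273821308}{13387}\right) = \left(-43973\right) \frac{119341495}{13387} = - \frac{5247803559635}{13387}$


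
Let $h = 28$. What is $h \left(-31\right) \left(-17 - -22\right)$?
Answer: $-4340$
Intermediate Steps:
$h \left(-31\right) \left(-17 - -22\right) = 28 \left(-31\right) \left(-17 - -22\right) = - 868 \left(-17 + 22\right) = \left(-868\right) 5 = -4340$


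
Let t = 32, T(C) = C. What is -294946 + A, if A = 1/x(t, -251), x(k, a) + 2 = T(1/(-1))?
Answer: -884839/3 ≈ -2.9495e+5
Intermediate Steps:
x(k, a) = -3 (x(k, a) = -2 + 1/(-1) = -2 - 1 = -3)
A = -⅓ (A = 1/(-3) = -⅓ ≈ -0.33333)
-294946 + A = -294946 - ⅓ = -884839/3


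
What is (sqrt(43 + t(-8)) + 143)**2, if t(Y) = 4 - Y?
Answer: (143 + sqrt(55))**2 ≈ 22625.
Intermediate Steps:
(sqrt(43 + t(-8)) + 143)**2 = (sqrt(43 + (4 - 1*(-8))) + 143)**2 = (sqrt(43 + (4 + 8)) + 143)**2 = (sqrt(43 + 12) + 143)**2 = (sqrt(55) + 143)**2 = (143 + sqrt(55))**2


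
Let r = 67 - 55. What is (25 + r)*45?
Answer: 1665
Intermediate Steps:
r = 12
(25 + r)*45 = (25 + 12)*45 = 37*45 = 1665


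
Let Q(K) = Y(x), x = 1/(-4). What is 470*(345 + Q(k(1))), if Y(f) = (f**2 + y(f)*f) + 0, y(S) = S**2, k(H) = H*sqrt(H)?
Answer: 5189505/32 ≈ 1.6217e+5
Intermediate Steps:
x = -1/4 ≈ -0.25000
k(H) = H**(3/2)
Y(f) = f**2 + f**3 (Y(f) = (f**2 + f**2*f) + 0 = (f**2 + f**3) + 0 = f**2 + f**3)
Q(K) = 3/64 (Q(K) = (-1/4)**2*(1 - 1/4) = (1/16)*(3/4) = 3/64)
470*(345 + Q(k(1))) = 470*(345 + 3/64) = 470*(22083/64) = 5189505/32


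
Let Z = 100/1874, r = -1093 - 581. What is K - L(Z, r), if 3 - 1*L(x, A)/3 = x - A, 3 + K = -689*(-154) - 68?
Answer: 104052126/937 ≈ 1.1105e+5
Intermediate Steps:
r = -1674
K = 106035 (K = -3 + (-689*(-154) - 68) = -3 + (106106 - 68) = -3 + 106038 = 106035)
Z = 50/937 (Z = 100*(1/1874) = 50/937 ≈ 0.053362)
L(x, A) = 9 - 3*x + 3*A (L(x, A) = 9 - 3*(x - A) = 9 + (-3*x + 3*A) = 9 - 3*x + 3*A)
K - L(Z, r) = 106035 - (9 - 3*50/937 + 3*(-1674)) = 106035 - (9 - 150/937 - 5022) = 106035 - 1*(-4697331/937) = 106035 + 4697331/937 = 104052126/937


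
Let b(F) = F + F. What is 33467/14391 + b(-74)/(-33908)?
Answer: 284232226/121992507 ≈ 2.3299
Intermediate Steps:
b(F) = 2*F
33467/14391 + b(-74)/(-33908) = 33467/14391 + (2*(-74))/(-33908) = 33467*(1/14391) - 148*(-1/33908) = 33467/14391 + 37/8477 = 284232226/121992507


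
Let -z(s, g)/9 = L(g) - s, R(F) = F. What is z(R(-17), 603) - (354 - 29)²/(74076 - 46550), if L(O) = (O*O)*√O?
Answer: -4317103/27526 - 9817443*√67 ≈ -8.0359e+7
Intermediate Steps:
L(O) = O^(5/2) (L(O) = O²*√O = O^(5/2))
z(s, g) = -9*g^(5/2) + 9*s (z(s, g) = -9*(g^(5/2) - s) = -9*g^(5/2) + 9*s)
z(R(-17), 603) - (354 - 29)²/(74076 - 46550) = (-9817443*√67 + 9*(-17)) - (354 - 29)²/(74076 - 46550) = (-9817443*√67 - 153) - 325²/27526 = (-9817443*√67 - 153) - 105625/27526 = (-153 - 9817443*√67) - 1*105625/27526 = (-153 - 9817443*√67) - 105625/27526 = -4317103/27526 - 9817443*√67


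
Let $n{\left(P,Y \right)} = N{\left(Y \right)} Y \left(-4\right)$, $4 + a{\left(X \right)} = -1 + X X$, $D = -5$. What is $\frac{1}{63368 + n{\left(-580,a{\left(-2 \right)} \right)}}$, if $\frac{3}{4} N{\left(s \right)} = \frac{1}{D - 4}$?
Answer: $\frac{27}{1710920} \approx 1.5781 \cdot 10^{-5}$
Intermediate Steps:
$a{\left(X \right)} = -5 + X^{2}$ ($a{\left(X \right)} = -4 + \left(-1 + X X\right) = -4 + \left(-1 + X^{2}\right) = -5 + X^{2}$)
$N{\left(s \right)} = - \frac{4}{27}$ ($N{\left(s \right)} = \frac{4}{3 \left(-5 - 4\right)} = \frac{4}{3 \left(-9\right)} = \frac{4}{3} \left(- \frac{1}{9}\right) = - \frac{4}{27}$)
$n{\left(P,Y \right)} = \frac{16 Y}{27}$ ($n{\left(P,Y \right)} = - \frac{4 Y}{27} \left(-4\right) = \frac{16 Y}{27}$)
$\frac{1}{63368 + n{\left(-580,a{\left(-2 \right)} \right)}} = \frac{1}{63368 + \frac{16 \left(-5 + \left(-2\right)^{2}\right)}{27}} = \frac{1}{63368 + \frac{16 \left(-5 + 4\right)}{27}} = \frac{1}{63368 + \frac{16}{27} \left(-1\right)} = \frac{1}{63368 - \frac{16}{27}} = \frac{1}{\frac{1710920}{27}} = \frac{27}{1710920}$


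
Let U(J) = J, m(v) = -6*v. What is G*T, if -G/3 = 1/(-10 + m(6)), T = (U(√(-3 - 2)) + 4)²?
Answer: 33/46 + 12*I*√5/23 ≈ 0.71739 + 1.1666*I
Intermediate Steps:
T = (4 + I*√5)² (T = (√(-3 - 2) + 4)² = (√(-5) + 4)² = (I*√5 + 4)² = (4 + I*√5)² ≈ 11.0 + 17.889*I)
G = 3/46 (G = -3/(-10 - 6*6) = -3/(-10 - 36) = -3/(-46) = -3*(-1/46) = 3/46 ≈ 0.065217)
G*T = 3*(4 + I*√5)²/46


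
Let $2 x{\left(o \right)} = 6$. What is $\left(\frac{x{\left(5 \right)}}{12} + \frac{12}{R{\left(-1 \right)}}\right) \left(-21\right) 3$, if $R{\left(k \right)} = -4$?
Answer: $\frac{693}{4} \approx 173.25$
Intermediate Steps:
$x{\left(o \right)} = 3$ ($x{\left(o \right)} = \frac{1}{2} \cdot 6 = 3$)
$\left(\frac{x{\left(5 \right)}}{12} + \frac{12}{R{\left(-1 \right)}}\right) \left(-21\right) 3 = \left(\frac{3}{12} + \frac{12}{-4}\right) \left(-21\right) 3 = \left(3 \cdot \frac{1}{12} + 12 \left(- \frac{1}{4}\right)\right) \left(-21\right) 3 = \left(\frac{1}{4} - 3\right) \left(-21\right) 3 = \left(- \frac{11}{4}\right) \left(-21\right) 3 = \frac{231}{4} \cdot 3 = \frac{693}{4}$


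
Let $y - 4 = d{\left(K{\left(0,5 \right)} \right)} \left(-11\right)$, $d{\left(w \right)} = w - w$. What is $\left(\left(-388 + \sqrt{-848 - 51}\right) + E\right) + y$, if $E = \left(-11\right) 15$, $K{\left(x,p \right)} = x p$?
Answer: $-549 + i \sqrt{899} \approx -549.0 + 29.983 i$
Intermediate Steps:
$K{\left(x,p \right)} = p x$
$d{\left(w \right)} = 0$
$y = 4$ ($y = 4 + 0 \left(-11\right) = 4 + 0 = 4$)
$E = -165$
$\left(\left(-388 + \sqrt{-848 - 51}\right) + E\right) + y = \left(\left(-388 + \sqrt{-848 - 51}\right) - 165\right) + 4 = \left(\left(-388 + \sqrt{-899}\right) - 165\right) + 4 = \left(\left(-388 + i \sqrt{899}\right) - 165\right) + 4 = \left(-553 + i \sqrt{899}\right) + 4 = -549 + i \sqrt{899}$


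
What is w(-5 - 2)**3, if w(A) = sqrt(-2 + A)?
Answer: -27*I ≈ -27.0*I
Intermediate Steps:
w(-5 - 2)**3 = (sqrt(-2 + (-5 - 2)))**3 = (sqrt(-2 - 7))**3 = (sqrt(-9))**3 = (3*I)**3 = -27*I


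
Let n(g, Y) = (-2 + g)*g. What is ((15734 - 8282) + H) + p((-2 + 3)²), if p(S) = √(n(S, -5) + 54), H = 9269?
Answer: 16721 + √53 ≈ 16728.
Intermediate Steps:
n(g, Y) = g*(-2 + g)
p(S) = √(54 + S*(-2 + S)) (p(S) = √(S*(-2 + S) + 54) = √(54 + S*(-2 + S)))
((15734 - 8282) + H) + p((-2 + 3)²) = ((15734 - 8282) + 9269) + √(54 + (-2 + 3)²*(-2 + (-2 + 3)²)) = (7452 + 9269) + √(54 + 1²*(-2 + 1²)) = 16721 + √(54 + 1*(-2 + 1)) = 16721 + √(54 + 1*(-1)) = 16721 + √(54 - 1) = 16721 + √53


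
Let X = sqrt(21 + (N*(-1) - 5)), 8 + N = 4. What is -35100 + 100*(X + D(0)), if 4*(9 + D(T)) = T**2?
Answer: -36000 + 200*sqrt(5) ≈ -35553.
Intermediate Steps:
N = -4 (N = -8 + 4 = -4)
D(T) = -9 + T**2/4
X = 2*sqrt(5) (X = sqrt(21 + (-4*(-1) - 5)) = sqrt(21 + (4 - 5)) = sqrt(21 - 1) = sqrt(20) = 2*sqrt(5) ≈ 4.4721)
-35100 + 100*(X + D(0)) = -35100 + 100*(2*sqrt(5) + (-9 + (1/4)*0**2)) = -35100 + 100*(2*sqrt(5) + (-9 + (1/4)*0)) = -35100 + 100*(2*sqrt(5) + (-9 + 0)) = -35100 + 100*(2*sqrt(5) - 9) = -35100 + 100*(-9 + 2*sqrt(5)) = -35100 + (-900 + 200*sqrt(5)) = -36000 + 200*sqrt(5)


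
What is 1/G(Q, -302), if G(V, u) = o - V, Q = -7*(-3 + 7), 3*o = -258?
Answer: -1/58 ≈ -0.017241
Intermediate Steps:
o = -86 (o = (1/3)*(-258) = -86)
Q = -28 (Q = -7*4 = -28)
G(V, u) = -86 - V
1/G(Q, -302) = 1/(-86 - 1*(-28)) = 1/(-86 + 28) = 1/(-58) = -1/58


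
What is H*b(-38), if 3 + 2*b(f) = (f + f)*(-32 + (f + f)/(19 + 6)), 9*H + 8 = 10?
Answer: 7389/25 ≈ 295.56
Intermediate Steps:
H = 2/9 (H = -8/9 + (⅑)*10 = -8/9 + 10/9 = 2/9 ≈ 0.22222)
b(f) = -3/2 + f*(-32 + 2*f/25) (b(f) = -3/2 + ((f + f)*(-32 + (f + f)/(19 + 6)))/2 = -3/2 + ((2*f)*(-32 + (2*f)/25))/2 = -3/2 + ((2*f)*(-32 + (2*f)*(1/25)))/2 = -3/2 + ((2*f)*(-32 + 2*f/25))/2 = -3/2 + (2*f*(-32 + 2*f/25))/2 = -3/2 + f*(-32 + 2*f/25))
H*b(-38) = 2*(-3/2 - 32*(-38) + (2/25)*(-38)²)/9 = 2*(-3/2 + 1216 + (2/25)*1444)/9 = 2*(-3/2 + 1216 + 2888/25)/9 = (2/9)*(66501/50) = 7389/25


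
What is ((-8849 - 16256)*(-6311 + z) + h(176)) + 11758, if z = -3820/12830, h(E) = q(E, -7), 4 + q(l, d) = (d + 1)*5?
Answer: 203300143367/1283 ≈ 1.5846e+8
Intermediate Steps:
q(l, d) = 1 + 5*d (q(l, d) = -4 + (d + 1)*5 = -4 + (1 + d)*5 = -4 + (5 + 5*d) = 1 + 5*d)
h(E) = -34 (h(E) = 1 + 5*(-7) = 1 - 35 = -34)
z = -382/1283 (z = -3820/12830 = -1*382/1283 = -382/1283 ≈ -0.29774)
((-8849 - 16256)*(-6311 + z) + h(176)) + 11758 = ((-8849 - 16256)*(-6311 - 382/1283) - 34) + 11758 = (-25105*(-8097395/1283) - 34) + 11758 = (203285101475/1283 - 34) + 11758 = 203285057853/1283 + 11758 = 203300143367/1283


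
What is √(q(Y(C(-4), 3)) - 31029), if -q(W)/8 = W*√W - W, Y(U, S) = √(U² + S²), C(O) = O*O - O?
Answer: √(-31029 - 8*409^(¾) + 8*√409) ≈ 177.75*I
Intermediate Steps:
C(O) = O² - O
Y(U, S) = √(S² + U²)
q(W) = -8*W^(3/2) + 8*W (q(W) = -8*(W*√W - W) = -8*(W^(3/2) - W) = -8*W^(3/2) + 8*W)
√(q(Y(C(-4), 3)) - 31029) = √((-8*(3² + (-4*(-1 - 4))²)^(¾) + 8*√(3² + (-4*(-1 - 4))²)) - 31029) = √((-8*(9 + (-4*(-5))²)^(¾) + 8*√(9 + (-4*(-5))²)) - 31029) = √((-8*(9 + 20²)^(¾) + 8*√(9 + 20²)) - 31029) = √((-8*(9 + 400)^(¾) + 8*√(9 + 400)) - 31029) = √((-8*409^(¾) + 8*√409) - 31029) = √(-31029 - 8*409^(¾) + 8*√409)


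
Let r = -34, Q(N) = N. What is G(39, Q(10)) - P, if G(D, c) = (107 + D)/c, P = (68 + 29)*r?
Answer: 16563/5 ≈ 3312.6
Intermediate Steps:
P = -3298 (P = (68 + 29)*(-34) = 97*(-34) = -3298)
G(D, c) = (107 + D)/c
G(39, Q(10)) - P = (107 + 39)/10 - 1*(-3298) = (⅒)*146 + 3298 = 73/5 + 3298 = 16563/5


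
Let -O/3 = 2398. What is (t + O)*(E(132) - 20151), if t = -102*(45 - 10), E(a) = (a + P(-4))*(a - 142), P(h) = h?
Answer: 230683284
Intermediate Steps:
O = -7194 (O = -3*2398 = -7194)
E(a) = (-142 + a)*(-4 + a) (E(a) = (a - 4)*(a - 142) = (-4 + a)*(-142 + a) = (-142 + a)*(-4 + a))
t = -3570 (t = -102*35 = -3570)
(t + O)*(E(132) - 20151) = (-3570 - 7194)*((568 + 132² - 146*132) - 20151) = -10764*((568 + 17424 - 19272) - 20151) = -10764*(-1280 - 20151) = -10764*(-21431) = 230683284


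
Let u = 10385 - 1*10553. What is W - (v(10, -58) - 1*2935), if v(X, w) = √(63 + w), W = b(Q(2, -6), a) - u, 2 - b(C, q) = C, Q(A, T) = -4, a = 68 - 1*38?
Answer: 3109 - √5 ≈ 3106.8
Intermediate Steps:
a = 30 (a = 68 - 38 = 30)
b(C, q) = 2 - C
u = -168 (u = 10385 - 10553 = -168)
W = 174 (W = (2 - 1*(-4)) - 1*(-168) = (2 + 4) + 168 = 6 + 168 = 174)
W - (v(10, -58) - 1*2935) = 174 - (√(63 - 58) - 1*2935) = 174 - (√5 - 2935) = 174 - (-2935 + √5) = 174 + (2935 - √5) = 3109 - √5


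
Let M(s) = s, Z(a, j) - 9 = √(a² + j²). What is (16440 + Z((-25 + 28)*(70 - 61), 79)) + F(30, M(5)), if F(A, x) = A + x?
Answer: 16484 + √6970 ≈ 16568.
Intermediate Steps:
Z(a, j) = 9 + √(a² + j²)
(16440 + Z((-25 + 28)*(70 - 61), 79)) + F(30, M(5)) = (16440 + (9 + √(((-25 + 28)*(70 - 61))² + 79²))) + (30 + 5) = (16440 + (9 + √((3*9)² + 6241))) + 35 = (16440 + (9 + √(27² + 6241))) + 35 = (16440 + (9 + √(729 + 6241))) + 35 = (16440 + (9 + √6970)) + 35 = (16449 + √6970) + 35 = 16484 + √6970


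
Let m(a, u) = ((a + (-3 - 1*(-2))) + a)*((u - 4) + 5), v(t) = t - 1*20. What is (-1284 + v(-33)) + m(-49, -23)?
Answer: 841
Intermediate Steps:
v(t) = -20 + t (v(t) = t - 20 = -20 + t)
m(a, u) = (1 + u)*(-1 + 2*a) (m(a, u) = ((a + (-3 + 2)) + a)*((-4 + u) + 5) = ((a - 1) + a)*(1 + u) = ((-1 + a) + a)*(1 + u) = (-1 + 2*a)*(1 + u) = (1 + u)*(-1 + 2*a))
(-1284 + v(-33)) + m(-49, -23) = (-1284 + (-20 - 33)) + (-1 - 1*(-23) + 2*(-49) + 2*(-49)*(-23)) = (-1284 - 53) + (-1 + 23 - 98 + 2254) = -1337 + 2178 = 841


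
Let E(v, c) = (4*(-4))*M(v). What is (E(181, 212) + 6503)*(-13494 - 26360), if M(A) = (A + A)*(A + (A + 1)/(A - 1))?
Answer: 1878986215814/45 ≈ 4.1755e+10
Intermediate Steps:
M(A) = 2*A*(A + (1 + A)/(-1 + A)) (M(A) = (2*A)*(A + (1 + A)/(-1 + A)) = 2*A*(A + (1 + A)/(-1 + A)))
E(v, c) = -32*v*(1 + v²)/(-1 + v) (E(v, c) = (4*(-4))*(2*v*(1 + v²)/(-1 + v)) = -32*v*(1 + v²)/(-1 + v))
(E(181, 212) + 6503)*(-13494 - 26360) = (-32*181*(1 + 181²)/(-1 + 181) + 6503)*(-13494 - 26360) = (-32*181*(1 + 32761)/180 + 6503)*(-39854) = (-32*181*1/180*32762 + 6503)*(-39854) = (-47439376/45 + 6503)*(-39854) = -47146741/45*(-39854) = 1878986215814/45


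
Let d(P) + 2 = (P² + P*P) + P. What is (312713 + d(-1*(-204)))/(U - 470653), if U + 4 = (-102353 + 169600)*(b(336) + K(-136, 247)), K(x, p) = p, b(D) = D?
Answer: 132049/12911448 ≈ 0.010227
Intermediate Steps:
d(P) = -2 + P + 2*P² (d(P) = -2 + ((P² + P*P) + P) = -2 + ((P² + P²) + P) = -2 + (2*P² + P) = -2 + (P + 2*P²) = -2 + P + 2*P²)
U = 39204997 (U = -4 + (-102353 + 169600)*(336 + 247) = -4 + 67247*583 = -4 + 39205001 = 39204997)
(312713 + d(-1*(-204)))/(U - 470653) = (312713 + (-2 - 1*(-204) + 2*(-1*(-204))²))/(39204997 - 470653) = (312713 + (-2 + 204 + 2*204²))/38734344 = (312713 + (-2 + 204 + 2*41616))*(1/38734344) = (312713 + (-2 + 204 + 83232))*(1/38734344) = (312713 + 83434)*(1/38734344) = 396147*(1/38734344) = 132049/12911448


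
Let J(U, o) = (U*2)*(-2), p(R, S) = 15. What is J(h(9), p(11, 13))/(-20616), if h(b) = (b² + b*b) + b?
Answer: 57/1718 ≈ 0.033178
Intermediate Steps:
h(b) = b + 2*b² (h(b) = (b² + b²) + b = 2*b² + b = b + 2*b²)
J(U, o) = -4*U (J(U, o) = (2*U)*(-2) = -4*U)
J(h(9), p(11, 13))/(-20616) = -36*(1 + 2*9)/(-20616) = -36*(1 + 18)*(-1/20616) = -36*19*(-1/20616) = -4*171*(-1/20616) = -684*(-1/20616) = 57/1718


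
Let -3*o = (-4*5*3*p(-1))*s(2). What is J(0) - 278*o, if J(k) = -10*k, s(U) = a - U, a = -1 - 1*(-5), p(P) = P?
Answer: 11120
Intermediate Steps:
a = 4 (a = -1 + 5 = 4)
s(U) = 4 - U
o = -40 (o = -(-4*5*3*(-1))*(4 - 1*2)/3 = -(-60*(-1))*(4 - 2)/3 = -(-4*(-15))*2/3 = -20*2 = -1/3*120 = -40)
J(0) - 278*o = -10*0 - 278*(-40) = 0 + 11120 = 11120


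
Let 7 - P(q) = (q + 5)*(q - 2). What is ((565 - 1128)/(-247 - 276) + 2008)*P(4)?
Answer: -11558217/523 ≈ -22100.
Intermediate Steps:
P(q) = 7 - (-2 + q)*(5 + q) (P(q) = 7 - (q + 5)*(q - 2) = 7 - (5 + q)*(-2 + q) = 7 - (-2 + q)*(5 + q))
((565 - 1128)/(-247 - 276) + 2008)*P(4) = ((565 - 1128)/(-247 - 276) + 2008)*(17 - 1*4**2 - 3*4) = (-563/(-523) + 2008)*(17 - 1*16 - 12) = (-563*(-1/523) + 2008)*(17 - 16 - 12) = (563/523 + 2008)*(-11) = (1050747/523)*(-11) = -11558217/523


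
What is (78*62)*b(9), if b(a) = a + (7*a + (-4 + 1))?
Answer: 333684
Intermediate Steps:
b(a) = -3 + 8*a (b(a) = a + (7*a - 3) = a + (-3 + 7*a) = -3 + 8*a)
(78*62)*b(9) = (78*62)*(-3 + 8*9) = 4836*(-3 + 72) = 4836*69 = 333684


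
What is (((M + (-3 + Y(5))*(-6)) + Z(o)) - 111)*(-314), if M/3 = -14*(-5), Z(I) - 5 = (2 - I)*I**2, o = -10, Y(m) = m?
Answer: -405688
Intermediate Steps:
Z(I) = 5 + I**2*(2 - I) (Z(I) = 5 + (2 - I)*I**2 = 5 + I**2*(2 - I))
M = 210 (M = 3*(-14*(-5)) = 3*70 = 210)
(((M + (-3 + Y(5))*(-6)) + Z(o)) - 111)*(-314) = (((210 + (-3 + 5)*(-6)) + (5 - 1*(-10)**3 + 2*(-10)**2)) - 111)*(-314) = (((210 + 2*(-6)) + (5 - 1*(-1000) + 2*100)) - 111)*(-314) = (((210 - 12) + (5 + 1000 + 200)) - 111)*(-314) = ((198 + 1205) - 111)*(-314) = (1403 - 111)*(-314) = 1292*(-314) = -405688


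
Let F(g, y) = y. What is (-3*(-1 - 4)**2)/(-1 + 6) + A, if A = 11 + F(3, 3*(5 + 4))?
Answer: 23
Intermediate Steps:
A = 38 (A = 11 + 3*(5 + 4) = 11 + 3*9 = 11 + 27 = 38)
(-3*(-1 - 4)**2)/(-1 + 6) + A = (-3*(-1 - 4)**2)/(-1 + 6) + 38 = -3*(-5)**2/5 + 38 = -3*25*(1/5) + 38 = -75*1/5 + 38 = -15 + 38 = 23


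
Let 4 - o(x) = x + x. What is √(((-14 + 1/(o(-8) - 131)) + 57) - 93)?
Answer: I*√616161/111 ≈ 7.0717*I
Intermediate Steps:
o(x) = 4 - 2*x (o(x) = 4 - (x + x) = 4 - 2*x)
√(((-14 + 1/(o(-8) - 131)) + 57) - 93) = √(((-14 + 1/((4 - 2*(-8)) - 131)) + 57) - 93) = √(((-14 + 1/((4 + 16) - 131)) + 57) - 93) = √(((-14 + 1/(20 - 131)) + 57) - 93) = √(((-14 + 1/(-111)) + 57) - 93) = √(((-14 - 1/111) + 57) - 93) = √((-1555/111 + 57) - 93) = √(4772/111 - 93) = √(-5551/111) = I*√616161/111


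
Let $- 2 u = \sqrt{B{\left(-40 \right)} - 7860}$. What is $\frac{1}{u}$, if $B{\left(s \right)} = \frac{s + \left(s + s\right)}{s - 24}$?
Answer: $\frac{4 i \sqrt{13970}}{20955} \approx 0.022562 i$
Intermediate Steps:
$B{\left(s \right)} = \frac{3 s}{-24 + s}$ ($B{\left(s \right)} = \frac{s + 2 s}{-24 + s} = \frac{3 s}{-24 + s}$)
$u = - \frac{3 i \sqrt{13970}}{8}$ ($u = - \frac{\sqrt{3 \left(-40\right) \frac{1}{-24 - 40} - 7860}}{2} = - \frac{\sqrt{3 \left(-40\right) \frac{1}{-64} - 7860}}{2} = - \frac{\sqrt{3 \left(-40\right) \left(- \frac{1}{64}\right) - 7860}}{2} = - \frac{\sqrt{\frac{15}{8} - 7860}}{2} = - \frac{\sqrt{- \frac{62865}{8}}}{2} = - \frac{\frac{3}{4} i \sqrt{13970}}{2} = - \frac{3 i \sqrt{13970}}{8} \approx - 44.323 i$)
$\frac{1}{u} = \frac{1}{\left(- \frac{3}{8}\right) i \sqrt{13970}} = \frac{4 i \sqrt{13970}}{20955}$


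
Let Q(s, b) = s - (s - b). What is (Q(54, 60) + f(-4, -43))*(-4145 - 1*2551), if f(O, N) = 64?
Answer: -830304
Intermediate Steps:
Q(s, b) = b (Q(s, b) = s + (b - s) = b)
(Q(54, 60) + f(-4, -43))*(-4145 - 1*2551) = (60 + 64)*(-4145 - 1*2551) = 124*(-4145 - 2551) = 124*(-6696) = -830304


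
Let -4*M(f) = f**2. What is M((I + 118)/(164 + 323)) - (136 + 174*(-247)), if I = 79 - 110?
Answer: 40643169623/948676 ≈ 42842.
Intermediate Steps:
I = -31
M(f) = -f**2/4
M((I + 118)/(164 + 323)) - (136 + 174*(-247)) = -(-31 + 118)**2/(164 + 323)**2/4 - (136 + 174*(-247)) = -(87/487)**2/4 - (136 - 42978) = -(87*(1/487))**2/4 - 1*(-42842) = -(87/487)**2/4 + 42842 = -1/4*7569/237169 + 42842 = -7569/948676 + 42842 = 40643169623/948676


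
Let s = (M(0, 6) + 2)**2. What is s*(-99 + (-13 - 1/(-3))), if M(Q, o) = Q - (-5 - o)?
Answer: -56615/3 ≈ -18872.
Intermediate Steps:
M(Q, o) = 5 + Q + o (M(Q, o) = Q + (5 + o) = 5 + Q + o)
s = 169 (s = ((5 + 0 + 6) + 2)**2 = (11 + 2)**2 = 13**2 = 169)
s*(-99 + (-13 - 1/(-3))) = 169*(-99 + (-13 - 1/(-3))) = 169*(-99 + (-13 - 1*(-1/3))) = 169*(-99 + (-13 + 1/3)) = 169*(-99 - 38/3) = 169*(-335/3) = -56615/3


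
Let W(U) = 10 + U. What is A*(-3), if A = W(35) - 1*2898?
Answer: 8559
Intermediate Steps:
A = -2853 (A = (10 + 35) - 1*2898 = 45 - 2898 = -2853)
A*(-3) = -2853*(-3) = 8559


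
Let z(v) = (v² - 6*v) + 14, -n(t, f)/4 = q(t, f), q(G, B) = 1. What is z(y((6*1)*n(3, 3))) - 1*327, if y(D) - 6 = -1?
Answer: -318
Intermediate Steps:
n(t, f) = -4 (n(t, f) = -4*1 = -4)
y(D) = 5 (y(D) = 6 - 1 = 5)
z(v) = 14 + v² - 6*v
z(y((6*1)*n(3, 3))) - 1*327 = (14 + 5² - 6*5) - 1*327 = (14 + 25 - 30) - 327 = 9 - 327 = -318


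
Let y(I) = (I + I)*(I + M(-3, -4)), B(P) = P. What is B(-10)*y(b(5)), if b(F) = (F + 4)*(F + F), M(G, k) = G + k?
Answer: -149400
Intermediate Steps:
b(F) = 2*F*(4 + F) (b(F) = (4 + F)*(2*F) = 2*F*(4 + F))
y(I) = 2*I*(-7 + I) (y(I) = (I + I)*(I + (-3 - 4)) = (2*I)*(I - 7) = (2*I)*(-7 + I) = 2*I*(-7 + I))
B(-10)*y(b(5)) = -20*2*5*(4 + 5)*(-7 + 2*5*(4 + 5)) = -20*2*5*9*(-7 + 2*5*9) = -20*90*(-7 + 90) = -20*90*83 = -10*14940 = -149400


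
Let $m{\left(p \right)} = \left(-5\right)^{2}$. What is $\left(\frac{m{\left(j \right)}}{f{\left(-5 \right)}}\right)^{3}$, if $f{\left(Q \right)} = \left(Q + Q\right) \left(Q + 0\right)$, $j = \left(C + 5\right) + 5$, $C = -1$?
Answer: $\frac{1}{8} \approx 0.125$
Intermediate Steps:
$j = 9$ ($j = \left(-1 + 5\right) + 5 = 4 + 5 = 9$)
$m{\left(p \right)} = 25$
$f{\left(Q \right)} = 2 Q^{2}$ ($f{\left(Q \right)} = 2 Q Q = 2 Q^{2}$)
$\left(\frac{m{\left(j \right)}}{f{\left(-5 \right)}}\right)^{3} = \left(\frac{25}{2 \left(-5\right)^{2}}\right)^{3} = \left(\frac{25}{2 \cdot 25}\right)^{3} = \left(\frac{25}{50}\right)^{3} = \left(25 \cdot \frac{1}{50}\right)^{3} = \left(\frac{1}{2}\right)^{3} = \frac{1}{8}$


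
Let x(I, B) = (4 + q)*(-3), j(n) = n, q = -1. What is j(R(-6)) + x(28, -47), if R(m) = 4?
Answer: -5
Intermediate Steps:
x(I, B) = -9 (x(I, B) = (4 - 1)*(-3) = 3*(-3) = -9)
j(R(-6)) + x(28, -47) = 4 - 9 = -5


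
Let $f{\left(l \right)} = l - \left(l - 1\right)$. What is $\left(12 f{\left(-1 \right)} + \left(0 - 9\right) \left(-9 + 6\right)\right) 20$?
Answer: $780$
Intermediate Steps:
$f{\left(l \right)} = 1$ ($f{\left(l \right)} = l - \left(-1 + l\right) = 1$)
$\left(12 f{\left(-1 \right)} + \left(0 - 9\right) \left(-9 + 6\right)\right) 20 = \left(12 \cdot 1 + \left(0 - 9\right) \left(-9 + 6\right)\right) 20 = \left(12 - -27\right) 20 = \left(12 + 27\right) 20 = 39 \cdot 20 = 780$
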